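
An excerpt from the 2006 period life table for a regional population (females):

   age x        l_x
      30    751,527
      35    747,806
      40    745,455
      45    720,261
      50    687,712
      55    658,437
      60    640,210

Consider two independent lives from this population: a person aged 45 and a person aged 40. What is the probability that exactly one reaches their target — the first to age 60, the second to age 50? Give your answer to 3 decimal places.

p₁ = l_60/l_45 = 640,210/720,261 = 0.888858; p₂ = l_50/l_40 = 687,712/745,455 = 0.922540.
P(exactly one) = p₁(1−p₂) + (1−p₁)p₂ = 0.068851 + 0.102533 = 0.171384.

0.171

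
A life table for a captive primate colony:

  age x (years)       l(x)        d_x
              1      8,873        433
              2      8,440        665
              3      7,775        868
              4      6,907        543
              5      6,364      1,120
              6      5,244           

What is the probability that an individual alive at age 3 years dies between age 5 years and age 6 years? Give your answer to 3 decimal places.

This is the probability of reaching 5 but not 6, conditional on being alive at 3: (l(5) − l(6)) / l(3).
= (6,364 − 5,244) / 7,775 = 1,120 / 7,775 = 0.144051.

0.144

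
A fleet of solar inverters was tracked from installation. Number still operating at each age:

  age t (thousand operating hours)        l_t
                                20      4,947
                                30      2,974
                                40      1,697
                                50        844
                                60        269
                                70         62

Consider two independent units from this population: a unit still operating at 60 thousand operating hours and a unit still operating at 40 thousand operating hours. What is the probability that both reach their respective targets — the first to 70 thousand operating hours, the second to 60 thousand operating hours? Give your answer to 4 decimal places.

0.0365

p₁ = l_70/l_60 = 62/269 = 0.230483; p₂ = l_60/l_40 = 269/1,697 = 0.158515.
P(both) = p₁ × p₂ = 0.230483 × 0.158515 = 0.036535.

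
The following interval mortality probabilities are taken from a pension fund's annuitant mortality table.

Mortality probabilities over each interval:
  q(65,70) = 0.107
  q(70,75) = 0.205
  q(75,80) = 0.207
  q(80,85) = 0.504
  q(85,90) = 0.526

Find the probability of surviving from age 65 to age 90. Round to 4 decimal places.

0.1324

Chaining the interval survival probabilities: (1 − 0.107) × (1 − 0.205) × (1 − 0.207) × (1 − 0.504) × (1 − 0.526).
= 0.893 × 0.795 × 0.793 × 0.496 × 0.474 = 0.132358.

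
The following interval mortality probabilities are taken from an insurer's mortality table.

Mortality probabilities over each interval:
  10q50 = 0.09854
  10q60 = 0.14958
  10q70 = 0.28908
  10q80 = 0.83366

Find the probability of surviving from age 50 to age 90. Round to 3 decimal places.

Chaining the interval survival probabilities: (1 − 0.09854) × (1 − 0.14958) × (1 − 0.28908) × (1 − 0.83366).
= 0.90146 × 0.85042 × 0.71092 × 0.16634 = 0.090656.

0.091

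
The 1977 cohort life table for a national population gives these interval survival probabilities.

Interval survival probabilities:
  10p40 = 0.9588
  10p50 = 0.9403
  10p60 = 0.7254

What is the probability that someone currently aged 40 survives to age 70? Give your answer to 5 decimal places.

0.65399

Survival from 40 to 70 is the product of surviving each interval: 0.9588 × 0.9403 × 0.7254.
= 0.653991.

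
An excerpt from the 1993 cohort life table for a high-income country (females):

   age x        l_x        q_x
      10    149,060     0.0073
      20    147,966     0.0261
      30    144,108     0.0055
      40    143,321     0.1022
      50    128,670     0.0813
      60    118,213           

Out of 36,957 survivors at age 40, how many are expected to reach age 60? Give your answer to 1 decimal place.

30482.6

The relevant probability is 118,213/143,321 = 0.824813.
Expected number = 36,957 × 0.824813 = 30482.6.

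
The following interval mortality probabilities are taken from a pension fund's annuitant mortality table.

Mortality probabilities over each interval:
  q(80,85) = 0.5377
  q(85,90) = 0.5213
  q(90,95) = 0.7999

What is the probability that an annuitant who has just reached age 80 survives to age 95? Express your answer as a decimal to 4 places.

0.0443

Chaining the interval survival probabilities: (1 − 0.5377) × (1 − 0.5213) × (1 − 0.7999).
= 0.4623 × 0.4787 × 0.2001 = 0.044283.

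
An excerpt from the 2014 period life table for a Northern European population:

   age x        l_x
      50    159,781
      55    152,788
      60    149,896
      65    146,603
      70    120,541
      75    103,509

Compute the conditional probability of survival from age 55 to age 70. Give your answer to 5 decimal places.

0.78894

The conditional survival probability is l_70/l_55 = 120,541/152,788 = 0.788943.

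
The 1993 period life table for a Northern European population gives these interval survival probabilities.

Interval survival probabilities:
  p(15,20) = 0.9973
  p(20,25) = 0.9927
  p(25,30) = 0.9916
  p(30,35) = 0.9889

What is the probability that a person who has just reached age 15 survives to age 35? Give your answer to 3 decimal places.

0.971

P(survive 15→35) = 0.9973 × 0.9927 × 0.9916 × 0.9889.
= 0.970807.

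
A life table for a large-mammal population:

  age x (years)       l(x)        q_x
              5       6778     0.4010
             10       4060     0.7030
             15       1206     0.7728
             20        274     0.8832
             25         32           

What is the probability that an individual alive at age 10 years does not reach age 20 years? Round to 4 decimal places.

P(die before 20 | alive at 10) = 1 − l(20)/l(10) = 1 − 274/4060 = (3786)/4060 = 0.932512.

0.9325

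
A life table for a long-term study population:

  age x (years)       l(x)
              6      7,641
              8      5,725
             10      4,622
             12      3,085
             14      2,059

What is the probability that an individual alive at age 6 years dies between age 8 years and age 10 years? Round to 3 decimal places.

This is the probability of reaching 8 but not 10, conditional on being alive at 6: (l(8) − l(10)) / l(6).
= (5,725 − 4,622) / 7,641 = 1,103 / 7,641 = 0.144353.

0.144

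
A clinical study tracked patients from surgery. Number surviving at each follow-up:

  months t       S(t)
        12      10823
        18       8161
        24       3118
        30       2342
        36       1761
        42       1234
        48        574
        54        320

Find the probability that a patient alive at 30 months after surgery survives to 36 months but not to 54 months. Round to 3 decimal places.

This is the probability of reaching 36 but not 54, conditional on being alive at 30: (S(36) − S(54)) / S(30).
= (1761 − 320) / 2342 = 1441 / 2342 = 0.615286.

0.615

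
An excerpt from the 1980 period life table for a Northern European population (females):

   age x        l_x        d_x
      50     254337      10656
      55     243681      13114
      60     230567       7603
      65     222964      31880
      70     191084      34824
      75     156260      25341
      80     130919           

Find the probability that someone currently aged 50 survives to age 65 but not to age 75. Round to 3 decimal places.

0.262

This is the probability of reaching 65 but not 75, conditional on being alive at 50: (l_65 − l_75) / l_50.
= (222964 − 156260) / 254337 = 66704 / 254337 = 0.262266.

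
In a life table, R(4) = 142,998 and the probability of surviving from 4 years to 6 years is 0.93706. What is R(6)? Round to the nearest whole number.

133998

R(6) = R(4) × p = 142,998 × 0.93706 = 133998.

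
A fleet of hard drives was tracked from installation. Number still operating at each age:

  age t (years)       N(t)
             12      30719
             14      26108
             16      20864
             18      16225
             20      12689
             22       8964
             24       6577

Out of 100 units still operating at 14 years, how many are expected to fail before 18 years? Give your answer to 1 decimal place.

37.9

The relevant probability is 1 − 16225/26108 = 0.378543.
Expected number = 100 × 0.378543 = 37.9.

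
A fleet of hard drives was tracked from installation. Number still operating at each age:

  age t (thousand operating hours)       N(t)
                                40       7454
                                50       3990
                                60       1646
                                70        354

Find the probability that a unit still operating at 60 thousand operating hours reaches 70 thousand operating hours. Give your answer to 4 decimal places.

0.2151

The conditional survival probability is N(70)/N(60) = 354/1646 = 0.215067.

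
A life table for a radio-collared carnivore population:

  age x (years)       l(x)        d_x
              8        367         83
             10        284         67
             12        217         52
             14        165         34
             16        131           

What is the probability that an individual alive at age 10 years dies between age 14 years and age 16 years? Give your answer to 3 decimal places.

0.120

This is the probability of reaching 14 but not 16, conditional on being alive at 10: (l(14) − l(16)) / l(10).
= (165 − 131) / 284 = 34 / 284 = 0.119718.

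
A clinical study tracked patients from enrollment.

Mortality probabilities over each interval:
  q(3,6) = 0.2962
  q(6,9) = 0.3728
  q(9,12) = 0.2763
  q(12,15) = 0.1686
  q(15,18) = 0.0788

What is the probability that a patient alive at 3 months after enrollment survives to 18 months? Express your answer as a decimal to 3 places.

0.245

P(survive 3→18) = (1 − 0.2962) × (1 − 0.3728) × (1 − 0.2763) × (1 − 0.1686) × (1 − 0.0788).
= 0.7038 × 0.6272 × 0.7237 × 0.8314 × 0.9212 = 0.244668.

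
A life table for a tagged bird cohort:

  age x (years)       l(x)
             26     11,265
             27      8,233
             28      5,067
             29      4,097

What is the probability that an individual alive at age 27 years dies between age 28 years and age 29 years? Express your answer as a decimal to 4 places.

0.1178

This is the probability of reaching 28 but not 29, conditional on being alive at 27: (l(28) − l(29)) / l(27).
= (5,067 − 4,097) / 8,233 = 970 / 8,233 = 0.117819.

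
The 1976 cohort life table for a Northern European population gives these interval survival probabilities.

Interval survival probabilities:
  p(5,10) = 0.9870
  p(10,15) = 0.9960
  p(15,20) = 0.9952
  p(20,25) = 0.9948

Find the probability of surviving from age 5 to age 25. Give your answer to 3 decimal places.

0.973

Survival from 5 to 25 is the product of surviving each interval: 0.9870 × 0.9960 × 0.9952 × 0.9948.
= 0.973246.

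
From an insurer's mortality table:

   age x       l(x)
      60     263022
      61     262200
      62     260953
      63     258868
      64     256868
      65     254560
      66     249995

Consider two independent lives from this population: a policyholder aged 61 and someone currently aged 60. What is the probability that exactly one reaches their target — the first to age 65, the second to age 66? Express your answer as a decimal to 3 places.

0.076

p₁ = l(65)/l(61) = 254560/262200 = 0.970862; p₂ = l(66)/l(60) = 249995/263022 = 0.950472.
P(exactly one) = p₁(1−p₂) + (1−p₁)p₂ = 0.048085 + 0.027695 = 0.075780.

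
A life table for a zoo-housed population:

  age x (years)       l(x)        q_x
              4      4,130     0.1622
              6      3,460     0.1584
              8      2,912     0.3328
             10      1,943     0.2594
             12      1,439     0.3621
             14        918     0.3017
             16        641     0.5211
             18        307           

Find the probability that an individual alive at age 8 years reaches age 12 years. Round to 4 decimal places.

The conditional survival probability is l(12)/l(8) = 1,439/2,912 = 0.494162.

0.4942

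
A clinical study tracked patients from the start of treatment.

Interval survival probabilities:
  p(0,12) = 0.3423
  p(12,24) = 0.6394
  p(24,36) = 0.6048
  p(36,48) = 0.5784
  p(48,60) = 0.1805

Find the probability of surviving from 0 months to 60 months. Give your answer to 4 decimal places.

0.0138

The overall survival probability is 0.3423 × 0.6394 × 0.6048 × 0.5784 × 0.1805.
= 0.013820.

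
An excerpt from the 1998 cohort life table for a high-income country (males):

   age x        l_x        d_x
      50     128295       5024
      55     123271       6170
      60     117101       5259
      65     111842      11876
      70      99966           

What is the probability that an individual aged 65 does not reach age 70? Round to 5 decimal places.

P(die before 70 | alive at 65) = 1 − l_70/l_65 = 1 − 99966/111842 = (11876)/111842 = 0.106186.

0.10619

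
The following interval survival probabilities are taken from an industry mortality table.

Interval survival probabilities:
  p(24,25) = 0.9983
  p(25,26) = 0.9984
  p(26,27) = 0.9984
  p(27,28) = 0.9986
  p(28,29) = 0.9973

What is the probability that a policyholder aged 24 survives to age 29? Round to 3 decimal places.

0.991

The overall survival probability is 0.9983 × 0.9984 × 0.9984 × 0.9986 × 0.9973.
= 0.991032.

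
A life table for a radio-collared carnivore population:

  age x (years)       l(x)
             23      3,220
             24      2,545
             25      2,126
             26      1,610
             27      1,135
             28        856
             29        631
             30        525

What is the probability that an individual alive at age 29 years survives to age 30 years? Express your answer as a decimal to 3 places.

0.832

The conditional survival probability is l(30)/l(29) = 525/631 = 0.832013.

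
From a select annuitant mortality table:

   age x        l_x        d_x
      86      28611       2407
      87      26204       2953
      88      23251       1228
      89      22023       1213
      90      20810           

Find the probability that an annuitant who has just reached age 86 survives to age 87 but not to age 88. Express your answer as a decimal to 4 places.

0.1032

We want 1|1q86 = (l_87 − l_88)/l_86.
This is the probability of reaching 87 but not 88, conditional on being alive at 86: (l_87 − l_88) / l_86.
= (26204 − 23251) / 28611 = 2953 / 28611 = 0.103212.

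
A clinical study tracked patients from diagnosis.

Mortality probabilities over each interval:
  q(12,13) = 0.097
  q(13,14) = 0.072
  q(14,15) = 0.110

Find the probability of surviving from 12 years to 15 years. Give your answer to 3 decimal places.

P(survive 12→15) = (1 − 0.097) × (1 − 0.072) × (1 − 0.110).
= 0.903 × 0.928 × 0.890 = 0.745806.

0.746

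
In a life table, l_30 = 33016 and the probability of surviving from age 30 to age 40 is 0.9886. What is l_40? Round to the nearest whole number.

32640

l_40 = l_30 × p = 33016 × 0.9886 = 32640.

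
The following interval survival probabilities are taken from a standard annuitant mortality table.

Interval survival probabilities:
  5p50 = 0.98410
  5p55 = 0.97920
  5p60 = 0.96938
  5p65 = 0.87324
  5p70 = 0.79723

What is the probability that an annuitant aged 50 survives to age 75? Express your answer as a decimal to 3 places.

Chaining the interval survival probabilities: 0.98410 × 0.97920 × 0.96938 × 0.87324 × 0.79723.
= 0.650312.

0.650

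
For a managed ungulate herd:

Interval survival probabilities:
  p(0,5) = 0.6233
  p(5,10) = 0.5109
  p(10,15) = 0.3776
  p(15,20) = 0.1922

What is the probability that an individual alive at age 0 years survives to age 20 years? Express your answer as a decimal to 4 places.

0.0231

P(survive 0→20) = 0.6233 × 0.5109 × 0.3776 × 0.1922.
= 0.023111.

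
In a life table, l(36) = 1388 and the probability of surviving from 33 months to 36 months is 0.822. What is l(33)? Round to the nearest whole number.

l(33) = l(36) / p = 1388 / 0.822 = 1689.

1689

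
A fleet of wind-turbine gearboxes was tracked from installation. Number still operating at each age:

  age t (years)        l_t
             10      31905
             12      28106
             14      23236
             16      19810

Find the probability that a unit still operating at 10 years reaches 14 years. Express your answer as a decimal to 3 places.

0.728

The conditional survival probability is l_14/l_10 = 23236/31905 = 0.728287.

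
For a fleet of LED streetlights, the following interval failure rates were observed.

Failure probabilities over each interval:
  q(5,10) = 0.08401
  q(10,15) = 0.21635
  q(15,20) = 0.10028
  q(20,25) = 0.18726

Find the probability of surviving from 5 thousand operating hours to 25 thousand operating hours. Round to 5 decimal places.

0.52489

The overall survival probability is (1 − 0.08401) × (1 − 0.21635) × (1 − 0.10028) × (1 − 0.18726).
= 0.91599 × 0.78365 × 0.89972 × 0.81274 = 0.524894.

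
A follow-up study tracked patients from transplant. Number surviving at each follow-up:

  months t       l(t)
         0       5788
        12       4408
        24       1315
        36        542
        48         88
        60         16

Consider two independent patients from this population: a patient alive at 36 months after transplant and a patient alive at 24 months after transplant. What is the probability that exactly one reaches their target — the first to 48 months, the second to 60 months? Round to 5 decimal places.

0.17058

p₁ = l(48)/l(36) = 88/542 = 0.162362; p₂ = l(60)/l(24) = 16/1315 = 0.012167.
P(exactly one) = p₁(1−p₂) + (1−p₁)p₂ = 0.160387 + 0.010192 = 0.170578.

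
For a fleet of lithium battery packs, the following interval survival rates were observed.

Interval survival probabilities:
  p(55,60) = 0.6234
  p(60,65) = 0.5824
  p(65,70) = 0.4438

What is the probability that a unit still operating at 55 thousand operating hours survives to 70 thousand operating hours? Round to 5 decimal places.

The overall survival probability is 0.6234 × 0.5824 × 0.4438.
= 0.161130.

0.16113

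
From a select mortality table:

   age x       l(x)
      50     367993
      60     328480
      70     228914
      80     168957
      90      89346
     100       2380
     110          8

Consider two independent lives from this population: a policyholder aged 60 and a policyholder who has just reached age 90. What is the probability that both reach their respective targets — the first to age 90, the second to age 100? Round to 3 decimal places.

p₁ = l(90)/l(60) = 89346/328480 = 0.271998; p₂ = l(100)/l(90) = 2380/89346 = 0.026638.
P(both) = p₁ × p₂ = 0.271998 × 0.026638 = 0.007245.

0.007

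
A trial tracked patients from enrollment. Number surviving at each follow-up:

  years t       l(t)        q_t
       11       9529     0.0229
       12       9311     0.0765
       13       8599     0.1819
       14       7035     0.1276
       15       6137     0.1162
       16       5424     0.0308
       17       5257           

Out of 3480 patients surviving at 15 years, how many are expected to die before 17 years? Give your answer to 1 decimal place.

The relevant probability is 1 − 5257/6137 = 0.143393.
Expected number = 3480 × 0.143393 = 499.0.

499.0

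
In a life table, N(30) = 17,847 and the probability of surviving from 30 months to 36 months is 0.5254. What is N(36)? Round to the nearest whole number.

9377

N(36) = N(30) × p = 17,847 × 0.5254 = 9377.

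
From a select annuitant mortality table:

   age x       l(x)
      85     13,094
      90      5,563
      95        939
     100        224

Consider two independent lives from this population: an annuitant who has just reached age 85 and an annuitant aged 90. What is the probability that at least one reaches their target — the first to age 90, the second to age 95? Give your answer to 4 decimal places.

p₁ = l(90)/l(85) = 5,563/13,094 = 0.424851; p₂ = l(95)/l(90) = 939/5,563 = 0.168794.
P(at least one) = 1 − (1−p₁)(1−p₂) = 1 − 0.575149 × 0.831206 = 0.521933.

0.5219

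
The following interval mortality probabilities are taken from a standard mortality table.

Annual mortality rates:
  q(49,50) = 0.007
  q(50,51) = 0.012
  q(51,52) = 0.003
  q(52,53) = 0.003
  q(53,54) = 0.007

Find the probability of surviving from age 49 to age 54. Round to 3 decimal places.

0.968

The overall survival probability is (1 − 0.007) × (1 − 0.012) × (1 − 0.003) × (1 − 0.003) × (1 − 0.007).
= 0.993 × 0.988 × 0.997 × 0.997 × 0.993 = 0.968380.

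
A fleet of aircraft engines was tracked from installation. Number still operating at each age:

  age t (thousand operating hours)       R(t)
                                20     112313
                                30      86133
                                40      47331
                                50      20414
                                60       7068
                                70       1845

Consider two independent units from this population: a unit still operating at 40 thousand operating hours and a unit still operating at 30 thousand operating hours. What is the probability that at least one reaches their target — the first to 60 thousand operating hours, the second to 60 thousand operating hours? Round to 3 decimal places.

p₁ = R(60)/R(40) = 7068/47331 = 0.149331; p₂ = R(60)/R(30) = 7068/86133 = 0.082059.
P(at least one) = 1 − (1−p₁)(1−p₂) = 1 − 0.850669 × 0.917941 = 0.219136.

0.219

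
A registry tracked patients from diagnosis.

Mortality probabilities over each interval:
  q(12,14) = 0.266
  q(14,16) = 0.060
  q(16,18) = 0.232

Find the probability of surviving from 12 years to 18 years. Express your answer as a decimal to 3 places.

Chaining the interval survival probabilities: (1 − 0.266) × (1 − 0.060) × (1 − 0.232).
= 0.734 × 0.940 × 0.768 = 0.529889.

0.530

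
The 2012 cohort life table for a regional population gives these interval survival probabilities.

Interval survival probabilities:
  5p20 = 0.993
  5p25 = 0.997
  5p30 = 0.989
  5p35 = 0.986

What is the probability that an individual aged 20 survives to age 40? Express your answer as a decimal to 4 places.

0.9654

Chaining the interval survival probabilities: 0.993 × 0.997 × 0.989 × 0.986.
= 0.965423.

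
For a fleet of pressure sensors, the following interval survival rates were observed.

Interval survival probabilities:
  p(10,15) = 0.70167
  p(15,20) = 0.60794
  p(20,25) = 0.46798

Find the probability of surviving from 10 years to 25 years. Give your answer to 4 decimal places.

0.1996

P(survive 10→25) = 0.70167 × 0.60794 × 0.46798.
= 0.199628.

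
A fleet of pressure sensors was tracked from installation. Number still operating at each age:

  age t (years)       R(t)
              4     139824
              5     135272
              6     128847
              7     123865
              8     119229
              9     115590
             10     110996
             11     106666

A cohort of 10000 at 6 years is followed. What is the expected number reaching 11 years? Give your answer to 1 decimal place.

8278.5

The relevant probability is 106666/128847 = 0.827850.
Expected number = 10000 × 0.827850 = 8278.5.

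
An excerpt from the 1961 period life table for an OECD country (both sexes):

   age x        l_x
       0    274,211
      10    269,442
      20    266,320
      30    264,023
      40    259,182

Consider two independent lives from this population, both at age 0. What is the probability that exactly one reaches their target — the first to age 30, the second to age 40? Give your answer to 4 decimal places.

p₁ = l_30/l_0 = 264,023/274,211 = 0.962846; p₂ = l_40/l_0 = 259,182/274,211 = 0.945192.
P(exactly one) = p₁(1−p₂) + (1−p₁)p₂ = 0.052772 + 0.035118 = 0.087889.

0.0879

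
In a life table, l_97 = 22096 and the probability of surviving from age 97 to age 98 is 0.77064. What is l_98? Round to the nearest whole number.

17028

l_98 = l_97 × p = 22096 × 0.77064 = 17028.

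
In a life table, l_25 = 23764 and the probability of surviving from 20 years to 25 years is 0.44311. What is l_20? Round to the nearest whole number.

l_20 = l_25 / p = 23764 / 0.44311 = 53630.

53630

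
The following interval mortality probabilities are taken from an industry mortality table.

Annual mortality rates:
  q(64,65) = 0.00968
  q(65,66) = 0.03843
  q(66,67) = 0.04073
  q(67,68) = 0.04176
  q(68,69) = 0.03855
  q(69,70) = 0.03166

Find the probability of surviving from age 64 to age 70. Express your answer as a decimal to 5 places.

The overall survival probability is (1 − 0.00968) × (1 − 0.03843) × (1 − 0.04073) × (1 − 0.04176) × (1 − 0.03855) × (1 − 0.03166).
= 0.99032 × 0.96157 × 0.95927 × 0.95824 × 0.96145 × 0.96834 = 0.814941.

0.81494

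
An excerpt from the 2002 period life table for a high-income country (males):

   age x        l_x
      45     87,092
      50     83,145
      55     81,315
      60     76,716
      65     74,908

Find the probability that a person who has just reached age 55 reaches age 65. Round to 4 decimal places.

0.9212

The conditional survival probability is l_65/l_55 = 74,908/81,315 = 0.921208.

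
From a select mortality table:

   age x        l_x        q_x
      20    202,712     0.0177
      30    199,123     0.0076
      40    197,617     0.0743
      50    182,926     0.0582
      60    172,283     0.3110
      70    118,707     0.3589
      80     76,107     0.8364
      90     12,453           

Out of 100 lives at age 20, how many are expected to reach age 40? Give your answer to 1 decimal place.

97.5

The relevant probability is 197,617/202,712 = 0.974866.
Expected number = 100 × 0.974866 = 97.5.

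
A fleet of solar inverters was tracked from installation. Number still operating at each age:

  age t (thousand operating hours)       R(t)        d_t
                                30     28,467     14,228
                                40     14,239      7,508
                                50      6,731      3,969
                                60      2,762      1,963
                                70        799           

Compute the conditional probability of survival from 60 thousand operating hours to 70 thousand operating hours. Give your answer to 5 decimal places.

The conditional survival probability is R(70)/R(60) = 799/2,762 = 0.289283.

0.28928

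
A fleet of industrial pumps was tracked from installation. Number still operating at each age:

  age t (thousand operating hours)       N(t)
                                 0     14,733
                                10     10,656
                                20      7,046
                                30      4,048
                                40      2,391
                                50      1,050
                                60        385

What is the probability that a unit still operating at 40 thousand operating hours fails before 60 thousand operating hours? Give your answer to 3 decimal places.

0.839

P(fail before 60 | operational at 40) = 1 − N(60)/N(40) = 1 − 385/2,391 = (2,006)/2,391 = 0.838980.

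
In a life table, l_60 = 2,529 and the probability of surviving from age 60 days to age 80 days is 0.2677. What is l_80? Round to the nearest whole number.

l_80 = l_60 × p = 2,529 × 0.2677 = 677.

677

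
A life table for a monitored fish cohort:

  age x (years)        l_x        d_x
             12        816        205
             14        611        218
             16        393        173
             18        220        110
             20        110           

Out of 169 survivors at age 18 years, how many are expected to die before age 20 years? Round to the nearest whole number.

The relevant probability is 1 − 110/220 = 0.500000.
Expected number = 169 × 0.500000 = 85.

85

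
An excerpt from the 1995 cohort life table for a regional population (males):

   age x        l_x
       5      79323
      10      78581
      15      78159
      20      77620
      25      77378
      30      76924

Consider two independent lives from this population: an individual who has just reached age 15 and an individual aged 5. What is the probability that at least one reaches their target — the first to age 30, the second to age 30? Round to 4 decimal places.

0.9995

p₁ = l_30/l_15 = 76924/78159 = 0.984199; p₂ = l_30/l_5 = 76924/79323 = 0.969757.
P(at least one) = 1 − (1−p₁)(1−p₂) = 1 − 0.015801 × 0.030243 = 0.999522.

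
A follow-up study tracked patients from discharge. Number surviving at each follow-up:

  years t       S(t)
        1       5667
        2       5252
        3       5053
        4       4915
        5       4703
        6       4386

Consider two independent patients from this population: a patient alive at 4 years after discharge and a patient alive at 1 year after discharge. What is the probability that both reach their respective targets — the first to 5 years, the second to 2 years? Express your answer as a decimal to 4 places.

0.8868

p₁ = S(5)/S(4) = 4703/4915 = 0.956867; p₂ = S(2)/S(1) = 5252/5667 = 0.926769.
P(both) = p₁ × p₂ = 0.956867 × 0.926769 = 0.886795.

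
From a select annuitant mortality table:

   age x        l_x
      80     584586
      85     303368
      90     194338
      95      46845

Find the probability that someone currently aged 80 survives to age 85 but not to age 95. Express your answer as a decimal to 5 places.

0.43881

We want 5|10q80 = (l_85 − l_95)/l_80.
This is the probability of reaching 85 but not 95, conditional on being alive at 80: (l_85 − l_95) / l_80.
= (303368 − 46845) / 584586 = 256523 / 584586 = 0.438811.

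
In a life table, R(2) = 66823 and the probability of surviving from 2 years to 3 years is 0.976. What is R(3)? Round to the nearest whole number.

65219

R(3) = R(2) × p = 66823 × 0.976 = 65219.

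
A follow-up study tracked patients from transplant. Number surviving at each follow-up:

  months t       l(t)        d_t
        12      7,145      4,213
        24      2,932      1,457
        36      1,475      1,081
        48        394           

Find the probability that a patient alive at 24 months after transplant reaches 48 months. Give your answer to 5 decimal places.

The conditional survival probability is l(48)/l(24) = 394/2,932 = 0.134379.

0.13438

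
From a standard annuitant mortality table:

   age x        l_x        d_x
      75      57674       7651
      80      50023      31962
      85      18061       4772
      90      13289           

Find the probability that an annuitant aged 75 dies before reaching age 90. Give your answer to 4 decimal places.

P(die before 90 | alive at 75) = 1 − l_90/l_75 = 1 − 13289/57674 = (44385)/57674 = 0.769584.

0.7696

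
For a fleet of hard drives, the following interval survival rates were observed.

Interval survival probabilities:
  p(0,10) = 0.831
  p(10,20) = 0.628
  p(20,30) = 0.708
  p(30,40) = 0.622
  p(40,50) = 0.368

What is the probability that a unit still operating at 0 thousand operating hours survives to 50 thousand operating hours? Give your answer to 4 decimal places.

Chaining the interval survival probabilities: 0.831 × 0.628 × 0.708 × 0.622 × 0.368.
= 0.084573.

0.0846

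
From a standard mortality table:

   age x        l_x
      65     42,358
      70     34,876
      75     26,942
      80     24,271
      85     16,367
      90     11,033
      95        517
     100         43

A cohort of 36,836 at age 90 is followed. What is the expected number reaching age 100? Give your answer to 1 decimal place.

The relevant probability is 43/11,033 = 0.003897.
Expected number = 36,836 × 0.003897 = 143.6.

143.6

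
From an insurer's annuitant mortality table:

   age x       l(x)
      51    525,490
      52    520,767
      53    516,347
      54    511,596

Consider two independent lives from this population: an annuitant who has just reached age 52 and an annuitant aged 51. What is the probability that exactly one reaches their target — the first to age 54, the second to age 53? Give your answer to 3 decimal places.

p₁ = l(54)/l(52) = 511,596/520,767 = 0.982389; p₂ = l(53)/l(51) = 516,347/525,490 = 0.982601.
P(exactly one) = p₁(1−p₂) + (1−p₁)p₂ = 0.017093 + 0.017305 = 0.034397.

0.034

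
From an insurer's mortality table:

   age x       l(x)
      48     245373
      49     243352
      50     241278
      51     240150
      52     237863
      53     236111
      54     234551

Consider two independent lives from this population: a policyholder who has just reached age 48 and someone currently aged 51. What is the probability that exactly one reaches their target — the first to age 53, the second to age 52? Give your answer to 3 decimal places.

0.047

p₁ = l(53)/l(48) = 236111/245373 = 0.962253; p₂ = l(52)/l(51) = 237863/240150 = 0.990477.
P(exactly one) = p₁(1−p₂) + (1−p₁)p₂ = 0.009164 + 0.037388 = 0.046551.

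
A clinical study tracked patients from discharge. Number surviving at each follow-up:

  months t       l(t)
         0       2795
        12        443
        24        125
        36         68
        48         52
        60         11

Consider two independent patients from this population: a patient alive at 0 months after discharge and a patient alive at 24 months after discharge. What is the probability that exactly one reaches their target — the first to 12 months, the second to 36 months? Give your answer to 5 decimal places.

0.53005

p₁ = l(12)/l(0) = 443/2795 = 0.158497; p₂ = l(36)/l(24) = 68/125 = 0.544000.
P(exactly one) = p₁(1−p₂) + (1−p₁)p₂ = 0.072275 + 0.457778 = 0.530052.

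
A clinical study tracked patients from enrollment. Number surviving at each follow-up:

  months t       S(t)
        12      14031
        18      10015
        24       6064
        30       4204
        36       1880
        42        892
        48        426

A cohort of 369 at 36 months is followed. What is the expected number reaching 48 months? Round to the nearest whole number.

84

The relevant probability is 426/1880 = 0.226596.
Expected number = 369 × 0.226596 = 84.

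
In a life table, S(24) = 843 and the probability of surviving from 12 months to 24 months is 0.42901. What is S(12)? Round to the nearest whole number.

1965

S(12) = S(24) / p = 843 / 0.42901 = 1965.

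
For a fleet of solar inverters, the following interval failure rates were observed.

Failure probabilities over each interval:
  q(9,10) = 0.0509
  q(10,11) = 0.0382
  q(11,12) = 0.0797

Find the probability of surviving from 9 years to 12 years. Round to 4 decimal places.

0.8401

P(survive 9→12) = (1 − 0.0509) × (1 − 0.0382) × (1 − 0.0797).
= 0.9491 × 0.9618 × 0.9203 = 0.840091.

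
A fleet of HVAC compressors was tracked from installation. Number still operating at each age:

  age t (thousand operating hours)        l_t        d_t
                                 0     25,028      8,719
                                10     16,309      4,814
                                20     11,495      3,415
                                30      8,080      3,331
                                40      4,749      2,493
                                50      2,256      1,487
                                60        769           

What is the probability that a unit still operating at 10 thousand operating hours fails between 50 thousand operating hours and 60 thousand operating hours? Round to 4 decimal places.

0.0912

This is the probability of reaching 50 but not 60, conditional on being operational at 10: (l_50 − l_60) / l_10.
= (2,256 − 769) / 16,309 = 1,487 / 16,309 = 0.091177.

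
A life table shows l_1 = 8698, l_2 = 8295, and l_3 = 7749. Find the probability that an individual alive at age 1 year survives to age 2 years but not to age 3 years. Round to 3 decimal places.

0.063

This is the probability of reaching 2 but not 3, conditional on being alive at 1: (l_2 − l_3) / l_1.
= (8295 − 7749) / 8698 = 546 / 8698 = 0.062773.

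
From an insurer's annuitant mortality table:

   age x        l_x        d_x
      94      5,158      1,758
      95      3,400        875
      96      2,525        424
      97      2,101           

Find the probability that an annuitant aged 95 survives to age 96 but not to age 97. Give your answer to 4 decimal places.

0.1247

We want 1|1q95 = (l_96 − l_97)/l_95.
This is the probability of reaching 96 but not 97, conditional on being alive at 95: (l_96 − l_97) / l_95.
= (2,525 − 2,101) / 3,400 = 424 / 3,400 = 0.124706.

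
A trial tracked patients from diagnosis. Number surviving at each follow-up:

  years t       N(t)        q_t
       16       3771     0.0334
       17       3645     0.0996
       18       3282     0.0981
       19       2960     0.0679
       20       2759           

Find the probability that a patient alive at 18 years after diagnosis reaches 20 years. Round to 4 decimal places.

The conditional survival probability is N(20)/N(18) = 2759/3282 = 0.840646.

0.8406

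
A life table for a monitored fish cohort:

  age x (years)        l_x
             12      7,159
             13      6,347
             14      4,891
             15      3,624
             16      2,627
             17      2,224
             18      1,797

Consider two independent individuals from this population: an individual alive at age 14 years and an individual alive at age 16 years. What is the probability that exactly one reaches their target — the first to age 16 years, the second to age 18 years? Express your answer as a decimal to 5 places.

p₁ = l_16/l_14 = 2,627/4,891 = 0.537109; p₂ = l_18/l_16 = 1,797/2,627 = 0.684050.
P(exactly one) = p₁(1−p₂) + (1−p₁)p₂ = 0.169700 + 0.316641 = 0.486340.

0.48634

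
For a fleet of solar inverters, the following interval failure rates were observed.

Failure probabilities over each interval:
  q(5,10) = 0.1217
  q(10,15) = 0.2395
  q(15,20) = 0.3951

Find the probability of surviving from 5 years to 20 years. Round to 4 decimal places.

0.4040

P(survive 5→20) = (1 − 0.1217) × (1 − 0.2395) × (1 − 0.3951).
= 0.8783 × 0.7605 × 0.6049 = 0.404041.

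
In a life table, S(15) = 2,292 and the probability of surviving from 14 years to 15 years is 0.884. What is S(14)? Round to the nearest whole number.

S(14) = S(15) / p = 2,292 / 0.884 = 2593.

2593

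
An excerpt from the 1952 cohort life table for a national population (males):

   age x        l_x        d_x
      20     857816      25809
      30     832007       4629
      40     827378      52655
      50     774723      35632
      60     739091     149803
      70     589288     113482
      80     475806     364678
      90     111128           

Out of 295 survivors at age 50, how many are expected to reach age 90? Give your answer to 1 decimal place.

The relevant probability is 111128/774723 = 0.143442.
Expected number = 295 × 0.143442 = 42.3.

42.3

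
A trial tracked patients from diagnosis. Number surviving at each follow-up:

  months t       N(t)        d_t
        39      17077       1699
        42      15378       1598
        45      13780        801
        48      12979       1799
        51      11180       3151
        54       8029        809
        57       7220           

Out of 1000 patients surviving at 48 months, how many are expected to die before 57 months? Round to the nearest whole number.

444

The relevant probability is 1 − 7220/12979 = 0.443717.
Expected number = 1000 × 0.443717 = 444.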